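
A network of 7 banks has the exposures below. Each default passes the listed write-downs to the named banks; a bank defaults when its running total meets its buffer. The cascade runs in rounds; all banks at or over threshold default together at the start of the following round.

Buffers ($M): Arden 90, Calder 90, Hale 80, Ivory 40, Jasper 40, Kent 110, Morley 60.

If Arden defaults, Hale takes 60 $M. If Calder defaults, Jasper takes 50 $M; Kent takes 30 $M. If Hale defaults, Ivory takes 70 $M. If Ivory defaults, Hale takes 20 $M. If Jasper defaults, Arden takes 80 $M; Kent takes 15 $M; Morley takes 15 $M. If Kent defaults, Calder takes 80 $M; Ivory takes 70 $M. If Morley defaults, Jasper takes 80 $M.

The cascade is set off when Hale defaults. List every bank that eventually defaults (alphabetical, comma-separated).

Hale, Ivory

Round 1 — Hale defaults (initial).
  Ivory: +70 → 70 ≥ 40
Round 2 — Ivory defaults.
No further defaults.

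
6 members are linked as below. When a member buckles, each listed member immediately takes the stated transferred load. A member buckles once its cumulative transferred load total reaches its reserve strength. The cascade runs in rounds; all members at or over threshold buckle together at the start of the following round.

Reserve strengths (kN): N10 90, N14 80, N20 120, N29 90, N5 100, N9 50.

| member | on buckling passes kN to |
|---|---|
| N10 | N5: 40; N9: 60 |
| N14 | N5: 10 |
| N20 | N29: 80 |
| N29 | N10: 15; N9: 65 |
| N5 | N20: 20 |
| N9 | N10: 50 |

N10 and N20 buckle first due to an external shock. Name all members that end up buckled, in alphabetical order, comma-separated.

N10, N20, N9

Round 1 — N10, N20 buckle (initial).
  N29: +80 → 80 < 90
  N5: +40 → 40 < 100
  N9: +60 → 60 ≥ 50
Round 2 — N9 buckles.
No further bucklings.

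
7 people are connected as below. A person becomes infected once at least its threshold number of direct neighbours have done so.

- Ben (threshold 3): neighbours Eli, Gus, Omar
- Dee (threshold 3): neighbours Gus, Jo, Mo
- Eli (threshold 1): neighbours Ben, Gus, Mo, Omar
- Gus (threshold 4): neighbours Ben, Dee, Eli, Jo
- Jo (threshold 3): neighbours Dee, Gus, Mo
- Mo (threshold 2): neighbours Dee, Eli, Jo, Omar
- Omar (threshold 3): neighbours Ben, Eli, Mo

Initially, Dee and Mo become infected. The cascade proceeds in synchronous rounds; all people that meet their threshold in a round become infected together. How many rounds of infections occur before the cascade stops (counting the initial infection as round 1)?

2

Round 1 — Dee, Mo become infected (initial).
Round 2 — checking thresholds:
  Eli: 1 of 4 neighbours ≥ 1, becomes infected.
  Gus: 1 of 4 neighbours < 4, not yet.
  Jo: 2 of 3 neighbours < 3, not yet.
  Omar: 1 of 3 neighbours < 3, not yet.
Round 3 — no new infections; cascade stops.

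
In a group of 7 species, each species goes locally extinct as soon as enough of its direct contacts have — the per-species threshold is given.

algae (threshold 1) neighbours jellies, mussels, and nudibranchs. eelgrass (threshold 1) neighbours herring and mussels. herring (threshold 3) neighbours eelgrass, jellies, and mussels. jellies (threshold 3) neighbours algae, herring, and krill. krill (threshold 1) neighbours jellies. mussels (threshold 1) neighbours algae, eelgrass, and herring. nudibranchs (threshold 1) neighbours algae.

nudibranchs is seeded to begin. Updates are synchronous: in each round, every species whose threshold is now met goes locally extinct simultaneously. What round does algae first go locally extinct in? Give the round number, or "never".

Round 1 — nudibranchs goes locally extinct (initial).
Round 2 — checking thresholds:
  algae: 1 of 3 neighbours ≥ 1, goes locally extinct.
Round 3 — checking thresholds:
  jellies: 1 of 3 neighbours < 3, below threshold.
  mussels: 1 of 3 neighbours ≥ 1, goes locally extinct.
Round 4 — checking thresholds:
  eelgrass: 1 of 2 neighbours ≥ 1, goes locally extinct.
  herring: 1 of 3 neighbours < 3, below threshold.
  jellies: 1 of 3 neighbours < 3, below threshold.
Round 5 — no new extinctions; cascade stops.

2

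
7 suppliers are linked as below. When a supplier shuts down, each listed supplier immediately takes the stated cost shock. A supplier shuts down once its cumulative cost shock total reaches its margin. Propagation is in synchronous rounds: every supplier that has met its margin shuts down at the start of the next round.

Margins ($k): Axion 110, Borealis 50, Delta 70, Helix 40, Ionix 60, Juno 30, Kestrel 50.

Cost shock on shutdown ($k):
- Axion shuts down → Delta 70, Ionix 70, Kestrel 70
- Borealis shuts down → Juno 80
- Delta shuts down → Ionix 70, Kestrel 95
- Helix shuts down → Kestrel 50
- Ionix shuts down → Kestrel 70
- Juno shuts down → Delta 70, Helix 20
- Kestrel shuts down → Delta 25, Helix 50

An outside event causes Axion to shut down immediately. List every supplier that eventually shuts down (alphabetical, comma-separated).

Axion, Delta, Helix, Ionix, Kestrel

Round 1 — Axion shuts down (initial).
  Delta: +70 → 70 ≥ 70
  Ionix: +70 → 70 ≥ 60
  Kestrel: +70 → 70 ≥ 50
Round 2 — Delta, Ionix, Kestrel shut down.
  Helix: +50 → 50 ≥ 40
Round 3 — Helix shuts down.
No further shutdowns.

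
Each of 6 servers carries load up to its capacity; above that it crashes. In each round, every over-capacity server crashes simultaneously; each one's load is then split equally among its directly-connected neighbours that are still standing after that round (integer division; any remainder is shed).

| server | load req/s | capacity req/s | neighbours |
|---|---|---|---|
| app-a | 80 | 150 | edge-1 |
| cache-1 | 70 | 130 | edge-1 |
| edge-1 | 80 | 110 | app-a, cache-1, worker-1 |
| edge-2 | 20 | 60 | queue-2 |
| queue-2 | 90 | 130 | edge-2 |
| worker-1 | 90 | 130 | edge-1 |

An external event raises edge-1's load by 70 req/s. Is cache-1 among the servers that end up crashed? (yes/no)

no

Round 1 — edge-1 at 150 > 110. edge-1 crashes.
  edge-1 sheds 150 req/s to app-a, cache-1, worker-1: 50 each.
    app-a: 80+50 = 130 ≤ 150
    cache-1: 70+50 = 120 ≤ 130
    worker-1: 90+50 = 140 > 130
Round 2 — worker-1 crashes.
  worker-1 sheds 140 req/s: no online neighbours, lost.
No further crashes.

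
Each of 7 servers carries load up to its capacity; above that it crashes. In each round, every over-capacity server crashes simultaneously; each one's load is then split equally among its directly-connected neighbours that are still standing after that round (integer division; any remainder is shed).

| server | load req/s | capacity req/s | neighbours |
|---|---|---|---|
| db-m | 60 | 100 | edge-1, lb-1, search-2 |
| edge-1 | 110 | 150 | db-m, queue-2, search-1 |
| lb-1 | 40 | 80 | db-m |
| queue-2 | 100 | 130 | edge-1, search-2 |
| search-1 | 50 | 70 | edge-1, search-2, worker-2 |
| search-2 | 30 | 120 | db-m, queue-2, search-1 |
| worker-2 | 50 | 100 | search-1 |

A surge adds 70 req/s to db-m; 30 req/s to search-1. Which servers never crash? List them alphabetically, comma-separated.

Round 1 — db-m at 130 > 100; search-1 at 80 > 70. db-m, search-1 crash.
  db-m sheds 130 req/s to edge-1, lb-1, search-2: 43 each (1 lost).
    edge-1: 110+43 = 153 > 150
    lb-1: 40+43 = 83 > 80
    search-2: 30+43 = 73 ≤ 120
  search-1 sheds 80 req/s to edge-1, search-2, worker-2: 26 each (2 lost).
    edge-1: 153+26 = 179 > 150
    search-2: 73+26 = 99 ≤ 120
    worker-2: 50+26 = 76 ≤ 100
Round 2 — edge-1, lb-1 crash.
  edge-1 sheds 179 req/s to queue-2: 179 each.
    queue-2: 100+179 = 279 > 130
  lb-1 sheds 83 req/s: no online neighbours, lost.
Round 3 — queue-2 crashes.
  queue-2 sheds 279 req/s to search-2: 279 each.
    search-2: 99+279 = 378 > 120
Round 4 — search-2 crashes.
  search-2 sheds 378 req/s: no online neighbours, lost.
No further crashes.

worker-2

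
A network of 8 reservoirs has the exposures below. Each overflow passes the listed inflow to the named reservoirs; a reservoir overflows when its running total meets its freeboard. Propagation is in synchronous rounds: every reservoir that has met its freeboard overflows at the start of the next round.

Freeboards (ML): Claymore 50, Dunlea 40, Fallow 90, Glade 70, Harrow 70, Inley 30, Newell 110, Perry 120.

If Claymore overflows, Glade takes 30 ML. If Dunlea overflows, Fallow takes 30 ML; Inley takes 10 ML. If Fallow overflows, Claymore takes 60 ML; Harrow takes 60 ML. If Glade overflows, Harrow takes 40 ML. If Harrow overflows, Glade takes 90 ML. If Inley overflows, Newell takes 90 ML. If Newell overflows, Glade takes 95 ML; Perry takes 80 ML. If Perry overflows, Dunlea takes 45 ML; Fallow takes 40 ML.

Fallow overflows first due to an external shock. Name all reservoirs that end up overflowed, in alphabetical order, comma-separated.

Round 1 — Fallow overflows (initial).
  Claymore: +60 → 60 ≥ 50
  Harrow: +60 → 60 < 70
Round 2 — Claymore overflows.
  Glade: +30 → 30 < 70
No further overflows.

Claymore, Fallow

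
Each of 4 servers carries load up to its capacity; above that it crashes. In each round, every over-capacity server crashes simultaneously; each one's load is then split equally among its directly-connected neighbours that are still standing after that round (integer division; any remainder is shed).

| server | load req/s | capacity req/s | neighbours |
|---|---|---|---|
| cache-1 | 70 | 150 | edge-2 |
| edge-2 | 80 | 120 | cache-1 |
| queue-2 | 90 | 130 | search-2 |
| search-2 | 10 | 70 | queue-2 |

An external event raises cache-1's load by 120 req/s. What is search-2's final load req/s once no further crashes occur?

10

Round 1 — cache-1 at 190 > 150. cache-1 crashes.
  cache-1 sheds 190 req/s to edge-2: 190 each.
    edge-2: 80+190 = 270 > 120
Round 2 — edge-2 crashes.
  edge-2 sheds 270 req/s: no online neighbours, lost.
No further crashes.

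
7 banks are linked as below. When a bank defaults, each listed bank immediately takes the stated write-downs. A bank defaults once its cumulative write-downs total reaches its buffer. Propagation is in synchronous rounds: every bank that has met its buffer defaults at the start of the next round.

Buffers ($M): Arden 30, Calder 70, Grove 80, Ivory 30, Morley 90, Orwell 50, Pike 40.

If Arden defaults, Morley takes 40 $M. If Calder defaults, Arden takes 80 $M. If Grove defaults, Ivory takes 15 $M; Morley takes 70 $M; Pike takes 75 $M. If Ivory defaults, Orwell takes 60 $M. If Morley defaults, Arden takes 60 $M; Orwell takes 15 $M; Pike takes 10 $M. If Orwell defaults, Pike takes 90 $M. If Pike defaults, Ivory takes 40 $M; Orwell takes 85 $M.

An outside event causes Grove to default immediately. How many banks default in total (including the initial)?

Round 1 — Grove defaults (initial).
  Ivory: +15 → 15 < 30
  Morley: +70 → 70 < 90
  Pike: +75 → 75 ≥ 40
Round 2 — Pike defaults.
  Ivory: +40 → 55 ≥ 30
  Orwell: +85 → 85 ≥ 50
Round 3 — Ivory, Orwell default.
No further defaults.

4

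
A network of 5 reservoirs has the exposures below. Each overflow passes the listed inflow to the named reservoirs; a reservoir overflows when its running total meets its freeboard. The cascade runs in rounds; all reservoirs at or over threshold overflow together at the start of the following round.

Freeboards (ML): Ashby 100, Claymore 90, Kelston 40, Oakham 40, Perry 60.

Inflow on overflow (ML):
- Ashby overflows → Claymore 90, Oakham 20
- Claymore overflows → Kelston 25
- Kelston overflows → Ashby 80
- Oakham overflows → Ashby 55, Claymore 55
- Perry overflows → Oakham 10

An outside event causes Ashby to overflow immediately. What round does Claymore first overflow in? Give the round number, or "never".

2

Round 1 — Ashby overflows (initial).
  Claymore: +90 → 90 ≥ 90
  Oakham: +20 → 20 < 40
Round 2 — Claymore overflows.
  Kelston: +25 → 25 < 40
No further overflows.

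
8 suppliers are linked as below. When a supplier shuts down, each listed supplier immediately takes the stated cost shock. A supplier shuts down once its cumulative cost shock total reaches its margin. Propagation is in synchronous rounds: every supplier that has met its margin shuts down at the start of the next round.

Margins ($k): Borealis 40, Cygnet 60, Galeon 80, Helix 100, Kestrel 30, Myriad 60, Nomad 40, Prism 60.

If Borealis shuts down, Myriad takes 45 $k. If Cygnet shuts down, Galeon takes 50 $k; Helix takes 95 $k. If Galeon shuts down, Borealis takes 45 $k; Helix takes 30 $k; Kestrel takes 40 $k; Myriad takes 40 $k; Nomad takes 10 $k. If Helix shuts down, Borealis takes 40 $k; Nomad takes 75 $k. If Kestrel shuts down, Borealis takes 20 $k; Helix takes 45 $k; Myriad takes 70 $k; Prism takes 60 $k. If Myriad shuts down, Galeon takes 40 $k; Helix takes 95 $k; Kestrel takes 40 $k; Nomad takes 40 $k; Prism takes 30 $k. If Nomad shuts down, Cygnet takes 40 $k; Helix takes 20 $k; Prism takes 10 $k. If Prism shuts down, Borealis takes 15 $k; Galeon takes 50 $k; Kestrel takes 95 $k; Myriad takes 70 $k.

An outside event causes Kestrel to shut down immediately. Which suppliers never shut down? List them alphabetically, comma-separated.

Round 1 — Kestrel shuts down (initial).
  Borealis: +20 → 20 < 40
  Helix: +45 → 45 < 100
  Myriad: +70 → 70 ≥ 60
  Prism: +60 → 60 ≥ 60
Round 2 — Myriad, Prism shut down.
  Borealis: +15 → 35 < 40
  Galeon: +40+50 → 90 ≥ 80
  Helix: +95 → 140 ≥ 100
  Nomad: +40 → 40 ≥ 40
Round 3 — Galeon, Helix, Nomad shut down.
  Borealis: +45+40 → 120 ≥ 40
  Cygnet: +40 → 40 < 60
Round 4 — Borealis shuts down.
No further shutdowns.

Cygnet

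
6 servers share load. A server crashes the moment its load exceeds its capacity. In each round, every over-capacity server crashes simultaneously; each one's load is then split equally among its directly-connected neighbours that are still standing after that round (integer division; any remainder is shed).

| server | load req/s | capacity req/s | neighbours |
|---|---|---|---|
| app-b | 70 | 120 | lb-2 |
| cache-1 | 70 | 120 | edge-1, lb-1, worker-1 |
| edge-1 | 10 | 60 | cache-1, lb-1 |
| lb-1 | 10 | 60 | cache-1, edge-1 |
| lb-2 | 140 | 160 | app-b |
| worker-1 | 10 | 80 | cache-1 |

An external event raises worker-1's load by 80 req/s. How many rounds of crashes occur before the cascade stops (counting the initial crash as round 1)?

3

Round 1 — worker-1 at 90 > 80. worker-1 crashes.
  worker-1 sheds 90 req/s to cache-1: 90 each.
    cache-1: 70+90 = 160 > 120
Round 2 — cache-1 crashes.
  cache-1 sheds 160 req/s to edge-1, lb-1: 80 each.
    edge-1: 10+80 = 90 > 60
    lb-1: 10+80 = 90 > 60
Round 3 — edge-1, lb-1 crash.
  edge-1 sheds 90 req/s: no online neighbours, lost.
  lb-1 sheds 90 req/s: no online neighbours, lost.
No further crashes.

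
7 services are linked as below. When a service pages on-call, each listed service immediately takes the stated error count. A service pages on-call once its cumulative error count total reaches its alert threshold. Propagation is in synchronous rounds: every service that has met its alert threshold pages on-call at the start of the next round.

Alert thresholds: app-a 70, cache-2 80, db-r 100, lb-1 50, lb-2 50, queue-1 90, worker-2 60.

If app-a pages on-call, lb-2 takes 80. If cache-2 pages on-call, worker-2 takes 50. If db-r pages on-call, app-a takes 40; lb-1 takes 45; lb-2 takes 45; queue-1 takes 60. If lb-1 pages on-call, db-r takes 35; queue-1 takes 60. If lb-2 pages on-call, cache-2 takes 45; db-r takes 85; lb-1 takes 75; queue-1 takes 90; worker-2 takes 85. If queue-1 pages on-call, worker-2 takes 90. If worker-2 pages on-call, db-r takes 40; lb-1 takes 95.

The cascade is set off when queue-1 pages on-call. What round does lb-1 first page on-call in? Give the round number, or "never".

Round 1 — queue-1 pages on-call (initial).
  worker-2: +90 → 90 ≥ 60
Round 2 — worker-2 pages on-call.
  db-r: +40 → 40 < 100
  lb-1: +95 → 95 ≥ 50
Round 3 — lb-1 pages on-call.
  db-r: +35 → 75 < 100
No further pages.

3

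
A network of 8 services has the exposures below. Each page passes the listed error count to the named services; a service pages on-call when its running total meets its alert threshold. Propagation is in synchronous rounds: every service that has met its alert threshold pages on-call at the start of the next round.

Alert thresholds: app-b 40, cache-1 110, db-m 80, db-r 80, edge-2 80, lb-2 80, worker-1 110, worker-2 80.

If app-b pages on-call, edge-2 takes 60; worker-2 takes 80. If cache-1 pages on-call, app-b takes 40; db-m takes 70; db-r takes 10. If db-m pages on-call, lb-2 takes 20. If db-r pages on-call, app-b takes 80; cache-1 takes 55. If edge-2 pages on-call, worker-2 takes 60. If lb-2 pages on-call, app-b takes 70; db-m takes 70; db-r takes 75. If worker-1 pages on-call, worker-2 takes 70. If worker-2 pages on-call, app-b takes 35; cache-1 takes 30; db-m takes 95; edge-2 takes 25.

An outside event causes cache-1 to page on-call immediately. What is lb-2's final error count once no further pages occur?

Round 1 — cache-1 pages on-call (initial).
  app-b: +40 → 40 ≥ 40
  db-m: +70 → 70 < 80
  db-r: +10 → 10 < 80
Round 2 — app-b pages on-call.
  edge-2: +60 → 60 < 80
  worker-2: +80 → 80 ≥ 80
Round 3 — worker-2 pages on-call.
  db-m: +95 → 165 ≥ 80
  edge-2: +25 → 85 ≥ 80
Round 4 — db-m, edge-2 page on-call.
  lb-2: +20 → 20 < 80
No further pages.

20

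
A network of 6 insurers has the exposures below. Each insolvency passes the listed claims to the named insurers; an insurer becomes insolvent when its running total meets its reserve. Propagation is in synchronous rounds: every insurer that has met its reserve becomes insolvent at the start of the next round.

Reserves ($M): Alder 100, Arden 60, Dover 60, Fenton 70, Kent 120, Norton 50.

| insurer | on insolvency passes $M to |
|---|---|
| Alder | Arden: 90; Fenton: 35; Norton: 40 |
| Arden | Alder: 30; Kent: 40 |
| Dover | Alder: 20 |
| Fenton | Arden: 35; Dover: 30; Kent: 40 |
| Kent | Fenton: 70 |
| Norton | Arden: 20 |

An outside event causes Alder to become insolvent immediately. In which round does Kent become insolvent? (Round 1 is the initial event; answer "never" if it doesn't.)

Round 1 — Alder becomes insolvent (initial).
  Arden: +90 → 90 ≥ 60
  Fenton: +35 → 35 < 70
  Norton: +40 → 40 < 50
Round 2 — Arden becomes insolvent.
  Kent: +40 → 40 < 120
No further insolvencies.

never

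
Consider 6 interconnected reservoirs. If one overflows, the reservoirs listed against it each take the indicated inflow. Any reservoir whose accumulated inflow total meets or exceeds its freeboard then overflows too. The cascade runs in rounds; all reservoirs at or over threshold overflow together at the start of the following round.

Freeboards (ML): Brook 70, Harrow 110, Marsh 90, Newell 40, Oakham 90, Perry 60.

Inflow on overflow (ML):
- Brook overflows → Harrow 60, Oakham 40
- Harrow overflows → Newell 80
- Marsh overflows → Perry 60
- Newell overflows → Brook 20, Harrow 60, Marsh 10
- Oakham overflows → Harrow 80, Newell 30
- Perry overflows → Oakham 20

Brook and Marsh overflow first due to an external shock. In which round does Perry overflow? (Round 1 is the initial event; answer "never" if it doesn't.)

2

Round 1 — Brook, Marsh overflow (initial).
  Harrow: +60 → 60 < 110
  Oakham: +40 → 40 < 90
  Perry: +60 → 60 ≥ 60
Round 2 — Perry overflows.
  Oakham: +20 → 60 < 90
No further overflows.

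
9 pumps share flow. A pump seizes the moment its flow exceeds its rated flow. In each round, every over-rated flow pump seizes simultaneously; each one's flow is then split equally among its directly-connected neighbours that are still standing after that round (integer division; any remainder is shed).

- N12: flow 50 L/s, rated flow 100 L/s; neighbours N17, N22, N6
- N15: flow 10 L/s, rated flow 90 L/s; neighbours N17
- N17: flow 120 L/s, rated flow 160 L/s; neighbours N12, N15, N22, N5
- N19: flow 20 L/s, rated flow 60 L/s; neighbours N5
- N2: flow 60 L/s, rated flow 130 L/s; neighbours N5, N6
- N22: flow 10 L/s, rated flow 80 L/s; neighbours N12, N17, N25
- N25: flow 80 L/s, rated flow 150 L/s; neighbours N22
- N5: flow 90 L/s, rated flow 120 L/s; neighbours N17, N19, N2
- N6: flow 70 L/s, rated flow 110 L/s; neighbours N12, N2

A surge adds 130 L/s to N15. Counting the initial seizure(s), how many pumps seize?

Round 1 — N15 at 140 > 90. N15 seizes.
  N15 sheds 140 L/s to N17: 140 each.
    N17: 120+140 = 260 > 160
Round 2 — N17 seizes.
  N17 sheds 260 L/s to N12, N22, N5: 86 each (2 lost).
    N12: 50+86 = 136 > 100
    N22: 10+86 = 96 > 80
    N5: 90+86 = 176 > 120
Round 3 — N12, N22, N5 seize.
  N12 sheds 136 L/s to N6: 136 each.
    N6: 70+136 = 206 > 110
  N22 sheds 96 L/s to N25: 96 each.
    N25: 80+96 = 176 > 150
  N5 sheds 176 L/s to N19, N2: 88 each.
    N19: 20+88 = 108 > 60
    N2: 60+88 = 148 > 130
Round 4 — N19, N2, N25, N6 seize.
  N19 sheds 108 L/s: no online neighbours, lost.
  N2 sheds 148 L/s: no online neighbours, lost.
  N25 sheds 176 L/s: no online neighbours, lost.
  N6 sheds 206 L/s: no online neighbours, lost.
No further seizures.

9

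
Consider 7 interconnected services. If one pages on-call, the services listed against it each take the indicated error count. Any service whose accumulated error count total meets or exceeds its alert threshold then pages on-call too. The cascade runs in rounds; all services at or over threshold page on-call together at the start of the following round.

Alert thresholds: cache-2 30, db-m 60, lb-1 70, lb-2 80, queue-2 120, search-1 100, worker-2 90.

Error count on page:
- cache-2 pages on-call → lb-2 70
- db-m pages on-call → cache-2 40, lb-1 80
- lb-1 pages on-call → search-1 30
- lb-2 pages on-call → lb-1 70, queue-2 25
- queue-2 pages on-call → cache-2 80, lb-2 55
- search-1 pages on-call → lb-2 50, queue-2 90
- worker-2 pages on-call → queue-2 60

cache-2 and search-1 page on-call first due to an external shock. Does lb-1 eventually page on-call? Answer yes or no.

yes

Round 1 — cache-2, search-1 page on-call (initial).
  lb-2: +70+50 → 120 ≥ 80
  queue-2: +90 → 90 < 120
Round 2 — lb-2 pages on-call.
  lb-1: +70 → 70 ≥ 70
  queue-2: +25 → 115 < 120
Round 3 — lb-1 pages on-call.
No further pages.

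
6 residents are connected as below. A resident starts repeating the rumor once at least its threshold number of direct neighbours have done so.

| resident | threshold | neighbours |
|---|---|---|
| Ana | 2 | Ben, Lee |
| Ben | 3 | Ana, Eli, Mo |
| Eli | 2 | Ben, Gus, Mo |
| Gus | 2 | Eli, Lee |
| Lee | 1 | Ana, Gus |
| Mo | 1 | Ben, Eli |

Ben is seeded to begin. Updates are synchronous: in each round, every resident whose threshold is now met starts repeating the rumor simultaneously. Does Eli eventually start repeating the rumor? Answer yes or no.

yes

Round 1 — Ben starts repeating the rumor (initial).
Round 2 — checking thresholds:
  Ana: 1 of 2 neighbours < 2, not yet.
  Eli: 1 of 3 neighbours < 2, not yet.
  Mo: 1 of 2 neighbours ≥ 1, starts repeating the rumor.
Round 3 — checking thresholds:
  Ana: 1 of 2 neighbours < 2, not yet.
  Eli: 2 of 3 neighbours ≥ 2, starts repeating the rumor.
Round 4 — no new spreads; cascade stops.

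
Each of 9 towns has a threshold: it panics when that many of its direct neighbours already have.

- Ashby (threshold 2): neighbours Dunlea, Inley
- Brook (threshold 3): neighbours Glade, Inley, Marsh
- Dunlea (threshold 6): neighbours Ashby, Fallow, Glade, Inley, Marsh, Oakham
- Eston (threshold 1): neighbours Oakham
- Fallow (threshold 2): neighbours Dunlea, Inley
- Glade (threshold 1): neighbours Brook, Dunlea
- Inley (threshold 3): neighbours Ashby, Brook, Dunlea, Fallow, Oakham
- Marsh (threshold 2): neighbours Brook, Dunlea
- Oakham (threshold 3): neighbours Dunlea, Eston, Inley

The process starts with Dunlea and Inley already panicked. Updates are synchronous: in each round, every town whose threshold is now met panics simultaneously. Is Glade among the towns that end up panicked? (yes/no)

Round 1 — Dunlea, Inley panic (initial).
Round 2 — checking thresholds:
  Ashby: 2 of 2 neighbours ≥ 2, panics.
  Brook: 1 of 3 neighbours < 3, holds.
  Fallow: 2 of 2 neighbours ≥ 2, panics.
  Glade: 1 of 2 neighbours ≥ 1, panics.
  Marsh: 1 of 2 neighbours < 2, holds.
  Oakham: 2 of 3 neighbours < 3, holds.
Round 3 — no new panics; cascade stops.

yes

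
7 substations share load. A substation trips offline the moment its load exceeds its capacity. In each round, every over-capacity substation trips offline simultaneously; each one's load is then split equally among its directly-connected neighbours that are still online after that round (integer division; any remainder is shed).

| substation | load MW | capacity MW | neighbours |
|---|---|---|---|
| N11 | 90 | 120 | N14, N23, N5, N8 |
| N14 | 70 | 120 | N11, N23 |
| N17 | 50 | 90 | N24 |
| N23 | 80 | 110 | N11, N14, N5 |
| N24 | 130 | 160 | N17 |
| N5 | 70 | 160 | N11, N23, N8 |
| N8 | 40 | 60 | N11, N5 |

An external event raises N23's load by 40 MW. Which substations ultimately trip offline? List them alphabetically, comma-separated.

Round 1 — N23 at 120 > 110. N23 trips offline.
  N23 sheds 120 MW to N11, N14, N5: 40 each.
    N11: 90+40 = 130 > 120
    N14: 70+40 = 110 ≤ 120
    N5: 70+40 = 110 ≤ 160
Round 2 — N11 trips offline.
  N11 sheds 130 MW to N14, N5, N8: 43 each (1 lost).
    N14: 110+43 = 153 > 120
    N5: 110+43 = 153 ≤ 160
    N8: 40+43 = 83 > 60
Round 3 — N14, N8 trip offline.
  N14 sheds 153 MW: no online neighbours, lost.
  N8 sheds 83 MW to N5: 83 each.
    N5: 153+83 = 236 > 160
Round 4 — N5 trips offline.
  N5 sheds 236 MW: no online neighbours, lost.
No further trips.

N11, N14, N23, N5, N8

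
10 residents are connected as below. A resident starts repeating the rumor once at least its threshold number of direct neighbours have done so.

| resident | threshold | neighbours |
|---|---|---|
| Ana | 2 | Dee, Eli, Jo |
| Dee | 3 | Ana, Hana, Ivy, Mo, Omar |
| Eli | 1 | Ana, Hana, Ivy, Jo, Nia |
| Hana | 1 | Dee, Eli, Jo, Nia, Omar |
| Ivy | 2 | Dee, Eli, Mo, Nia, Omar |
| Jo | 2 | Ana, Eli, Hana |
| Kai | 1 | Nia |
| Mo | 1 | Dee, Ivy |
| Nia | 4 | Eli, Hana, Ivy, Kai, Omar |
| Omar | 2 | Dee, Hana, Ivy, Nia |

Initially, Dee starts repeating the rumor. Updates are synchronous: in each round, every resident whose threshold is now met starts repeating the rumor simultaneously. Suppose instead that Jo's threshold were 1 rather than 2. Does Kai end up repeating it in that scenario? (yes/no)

yes

With Jo's threshold at 1:
Round 1 — Dee starts repeating the rumor (initial).
Round 2 — checking thresholds:
  Ana: 1 of 3 neighbours < 2, holds.
  Hana: 1 of 5 neighbours ≥ 1, starts repeating the rumor.
  Ivy: 1 of 5 neighbours < 2, holds.
  Mo: 1 of 2 neighbours ≥ 1, starts repeating the rumor.
  Omar: 1 of 4 neighbours < 2, holds.
Round 3 — checking thresholds:
  Ana: 1 of 3 neighbours < 2, holds.
  Eli: 1 of 5 neighbours ≥ 1, starts repeating the rumor.
  Ivy: 2 of 5 neighbours ≥ 2, starts repeating the rumor.
  Jo: 1 of 3 neighbours ≥ 1, starts repeating the rumor.
  Nia: 1 of 5 neighbours < 4, holds.
  Omar: 2 of 4 neighbours ≥ 2, starts repeating the rumor.
Round 4 — checking thresholds:
  Ana: 3 of 3 neighbours ≥ 2, starts repeating the rumor.
  Nia: 4 of 5 neighbours ≥ 4, starts repeating the rumor.
Round 5 — checking thresholds:
  Kai: 1 of 1 neighbours ≥ 1, starts repeating the rumor.
Round 6 — no new spreads; cascade stops.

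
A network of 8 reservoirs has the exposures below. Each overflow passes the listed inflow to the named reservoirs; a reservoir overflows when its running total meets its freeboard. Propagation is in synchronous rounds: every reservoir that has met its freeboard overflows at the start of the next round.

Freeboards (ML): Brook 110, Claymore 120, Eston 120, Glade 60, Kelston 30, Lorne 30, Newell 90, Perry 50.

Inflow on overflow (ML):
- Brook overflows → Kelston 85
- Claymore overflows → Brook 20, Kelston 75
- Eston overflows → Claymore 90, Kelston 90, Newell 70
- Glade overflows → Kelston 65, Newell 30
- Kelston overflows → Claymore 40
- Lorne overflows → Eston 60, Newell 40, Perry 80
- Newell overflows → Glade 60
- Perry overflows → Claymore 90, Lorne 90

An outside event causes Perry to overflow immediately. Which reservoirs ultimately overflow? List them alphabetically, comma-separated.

Lorne, Perry

Round 1 — Perry overflows (initial).
  Claymore: +90 → 90 < 120
  Lorne: +90 → 90 ≥ 30
Round 2 — Lorne overflows.
  Eston: +60 → 60 < 120
  Newell: +40 → 40 < 90
No further overflows.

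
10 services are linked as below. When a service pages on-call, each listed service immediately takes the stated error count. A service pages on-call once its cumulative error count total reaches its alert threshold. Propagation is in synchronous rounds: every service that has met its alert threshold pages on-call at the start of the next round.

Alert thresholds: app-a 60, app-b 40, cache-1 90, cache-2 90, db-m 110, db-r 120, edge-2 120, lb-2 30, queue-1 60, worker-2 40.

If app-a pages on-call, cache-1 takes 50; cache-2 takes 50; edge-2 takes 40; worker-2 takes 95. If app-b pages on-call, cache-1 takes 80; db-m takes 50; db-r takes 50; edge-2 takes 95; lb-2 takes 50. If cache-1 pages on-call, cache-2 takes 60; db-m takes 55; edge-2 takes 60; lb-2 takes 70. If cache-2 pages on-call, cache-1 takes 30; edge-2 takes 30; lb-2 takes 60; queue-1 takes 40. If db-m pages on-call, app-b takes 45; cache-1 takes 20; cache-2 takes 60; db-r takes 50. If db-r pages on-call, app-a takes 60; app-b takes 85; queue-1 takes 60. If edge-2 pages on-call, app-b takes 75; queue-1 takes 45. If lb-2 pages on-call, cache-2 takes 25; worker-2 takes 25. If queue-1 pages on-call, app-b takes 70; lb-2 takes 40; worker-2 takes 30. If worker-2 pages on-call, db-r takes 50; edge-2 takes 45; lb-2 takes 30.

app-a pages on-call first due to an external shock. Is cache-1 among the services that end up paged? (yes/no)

Round 1 — app-a pages on-call (initial).
  cache-1: +50 → 50 < 90
  cache-2: +50 → 50 < 90
  edge-2: +40 → 40 < 120
  worker-2: +95 → 95 ≥ 40
Round 2 — worker-2 pages on-call.
  db-r: +50 → 50 < 120
  edge-2: +45 → 85 < 120
  lb-2: +30 → 30 ≥ 30
Round 3 — lb-2 pages on-call.
  cache-2: +25 → 75 < 90
No further pages.

no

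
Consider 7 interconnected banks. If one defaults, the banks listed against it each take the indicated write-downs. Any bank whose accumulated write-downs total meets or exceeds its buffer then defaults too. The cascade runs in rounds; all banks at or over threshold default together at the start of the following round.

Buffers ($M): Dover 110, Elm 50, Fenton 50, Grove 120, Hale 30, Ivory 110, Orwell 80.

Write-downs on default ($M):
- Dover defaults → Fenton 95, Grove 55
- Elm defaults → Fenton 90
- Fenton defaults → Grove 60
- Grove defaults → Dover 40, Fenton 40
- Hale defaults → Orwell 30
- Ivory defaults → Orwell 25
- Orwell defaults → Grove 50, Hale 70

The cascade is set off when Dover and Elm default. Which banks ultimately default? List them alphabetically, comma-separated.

Dover, Elm, Fenton

Round 1 — Dover, Elm default (initial).
  Fenton: +95+90 → 185 ≥ 50
  Grove: +55 → 55 < 120
Round 2 — Fenton defaults.
  Grove: +60 → 115 < 120
No further defaults.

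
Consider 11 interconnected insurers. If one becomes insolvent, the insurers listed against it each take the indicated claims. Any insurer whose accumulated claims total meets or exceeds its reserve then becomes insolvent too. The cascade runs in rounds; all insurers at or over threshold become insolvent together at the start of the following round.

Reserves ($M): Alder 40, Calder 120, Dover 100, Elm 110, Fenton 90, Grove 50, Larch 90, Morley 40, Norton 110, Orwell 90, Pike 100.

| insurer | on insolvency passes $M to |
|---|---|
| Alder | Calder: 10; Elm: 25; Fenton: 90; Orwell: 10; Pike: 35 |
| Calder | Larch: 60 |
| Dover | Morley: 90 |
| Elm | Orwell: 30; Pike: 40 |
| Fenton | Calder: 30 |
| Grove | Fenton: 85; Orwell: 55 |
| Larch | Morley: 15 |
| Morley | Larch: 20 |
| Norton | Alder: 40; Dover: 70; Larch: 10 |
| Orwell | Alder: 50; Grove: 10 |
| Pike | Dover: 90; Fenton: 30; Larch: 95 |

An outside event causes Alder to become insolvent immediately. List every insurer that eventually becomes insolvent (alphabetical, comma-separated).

Round 1 — Alder becomes insolvent (initial).
  Calder: +10 → 10 < 120
  Elm: +25 → 25 < 110
  Fenton: +90 → 90 ≥ 90
  Orwell: +10 → 10 < 90
  Pike: +35 → 35 < 100
Round 2 — Fenton becomes insolvent.
  Calder: +30 → 40 < 120
No further insolvencies.

Alder, Fenton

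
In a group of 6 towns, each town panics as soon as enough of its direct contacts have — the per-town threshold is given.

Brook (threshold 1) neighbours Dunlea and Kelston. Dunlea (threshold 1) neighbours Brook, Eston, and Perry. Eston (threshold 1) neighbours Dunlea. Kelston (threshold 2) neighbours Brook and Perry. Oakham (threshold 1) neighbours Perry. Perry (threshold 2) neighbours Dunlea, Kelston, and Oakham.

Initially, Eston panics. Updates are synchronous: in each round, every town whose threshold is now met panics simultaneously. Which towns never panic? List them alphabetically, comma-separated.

Kelston, Oakham, Perry

Round 1 — Eston panics (initial).
Round 2 — checking thresholds:
  Dunlea: 1 of 3 neighbours ≥ 1, panics.
Round 3 — checking thresholds:
  Brook: 1 of 2 neighbours ≥ 1, panics.
  Perry: 1 of 3 neighbours < 2, not yet.
Round 4 — no new panics; cascade stops.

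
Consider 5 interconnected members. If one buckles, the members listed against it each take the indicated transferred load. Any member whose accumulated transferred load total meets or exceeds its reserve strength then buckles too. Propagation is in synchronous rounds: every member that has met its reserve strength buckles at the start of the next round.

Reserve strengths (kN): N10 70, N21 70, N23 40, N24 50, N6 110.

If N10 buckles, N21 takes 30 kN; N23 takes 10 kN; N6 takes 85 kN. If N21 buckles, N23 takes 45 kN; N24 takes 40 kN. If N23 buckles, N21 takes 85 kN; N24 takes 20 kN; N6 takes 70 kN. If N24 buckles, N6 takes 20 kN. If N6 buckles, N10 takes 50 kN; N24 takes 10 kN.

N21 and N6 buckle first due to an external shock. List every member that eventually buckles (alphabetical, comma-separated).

N21, N23, N24, N6

Round 1 — N21, N6 buckle (initial).
  N10: +50 → 50 < 70
  N23: +45 → 45 ≥ 40
  N24: +40+10 → 50 ≥ 50
Round 2 — N23, N24 buckle.
No further bucklings.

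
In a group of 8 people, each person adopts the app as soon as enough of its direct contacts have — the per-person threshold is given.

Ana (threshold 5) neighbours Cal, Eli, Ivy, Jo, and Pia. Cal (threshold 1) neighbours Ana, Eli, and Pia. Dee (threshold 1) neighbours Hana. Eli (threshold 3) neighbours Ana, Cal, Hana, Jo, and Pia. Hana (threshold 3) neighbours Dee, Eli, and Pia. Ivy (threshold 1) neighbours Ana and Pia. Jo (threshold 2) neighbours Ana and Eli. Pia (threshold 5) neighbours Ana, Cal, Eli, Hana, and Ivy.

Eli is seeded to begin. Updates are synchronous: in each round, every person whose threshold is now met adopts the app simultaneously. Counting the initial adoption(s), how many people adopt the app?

Round 1 — Eli adopts the app (initial).
Round 2 — checking thresholds:
  Ana: 1 of 5 neighbours < 5, not yet.
  Cal: 1 of 3 neighbours ≥ 1, adopts the app.
  Hana: 1 of 3 neighbours < 3, not yet.
  Jo: 1 of 2 neighbours < 2, not yet.
  Pia: 1 of 5 neighbours < 5, not yet.
Round 3 — no new adoptions; cascade stops.

2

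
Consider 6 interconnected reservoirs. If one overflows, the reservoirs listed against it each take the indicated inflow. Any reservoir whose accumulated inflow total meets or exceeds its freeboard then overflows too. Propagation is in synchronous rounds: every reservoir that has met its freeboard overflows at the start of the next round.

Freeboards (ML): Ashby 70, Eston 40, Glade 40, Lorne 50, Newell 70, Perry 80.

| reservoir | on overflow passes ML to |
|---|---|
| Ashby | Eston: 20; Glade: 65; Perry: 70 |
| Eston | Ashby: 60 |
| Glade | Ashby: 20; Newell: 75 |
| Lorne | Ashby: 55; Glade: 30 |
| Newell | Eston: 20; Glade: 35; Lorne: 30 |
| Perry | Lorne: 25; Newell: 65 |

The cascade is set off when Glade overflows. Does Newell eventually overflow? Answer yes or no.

Round 1 — Glade overflows (initial).
  Ashby: +20 → 20 < 70
  Newell: +75 → 75 ≥ 70
Round 2 — Newell overflows.
  Eston: +20 → 20 < 40
  Lorne: +30 → 30 < 50
No further overflows.

yes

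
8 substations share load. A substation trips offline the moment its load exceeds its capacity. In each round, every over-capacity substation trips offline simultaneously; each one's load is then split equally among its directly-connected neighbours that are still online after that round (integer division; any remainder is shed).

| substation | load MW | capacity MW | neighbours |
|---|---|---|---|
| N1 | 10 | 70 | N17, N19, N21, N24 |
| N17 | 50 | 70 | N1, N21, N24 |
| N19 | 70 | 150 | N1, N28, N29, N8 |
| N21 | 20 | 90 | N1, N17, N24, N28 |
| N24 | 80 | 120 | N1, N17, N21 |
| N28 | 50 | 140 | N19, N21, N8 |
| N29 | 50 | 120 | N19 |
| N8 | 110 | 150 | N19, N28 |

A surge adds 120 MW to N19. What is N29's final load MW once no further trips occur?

Round 1 — N19 at 190 > 150. N19 trips offline.
  N19 sheds 190 MW to N1, N28, N29, N8: 47 each (2 lost).
    N1: 10+47 = 57 ≤ 70
    N28: 50+47 = 97 ≤ 140
    N29: 50+47 = 97 ≤ 120
    N8: 110+47 = 157 > 150
Round 2 — N8 trips offline.
  N8 sheds 157 MW to N28: 157 each.
    N28: 97+157 = 254 > 140
Round 3 — N28 trips offline.
  N28 sheds 254 MW to N21: 254 each.
    N21: 20+254 = 274 > 90
Round 4 — N21 trips offline.
  N21 sheds 274 MW to N1, N17, N24: 91 each (1 lost).
    N1: 57+91 = 148 > 70
    N17: 50+91 = 141 > 70
    N24: 80+91 = 171 > 120
Round 5 — N1, N17, N24 trip offline.
  N1 sheds 148 MW: no online neighbours, lost.
  N17 sheds 141 MW: no online neighbours, lost.
  N24 sheds 171 MW: no online neighbours, lost.
No further trips.

97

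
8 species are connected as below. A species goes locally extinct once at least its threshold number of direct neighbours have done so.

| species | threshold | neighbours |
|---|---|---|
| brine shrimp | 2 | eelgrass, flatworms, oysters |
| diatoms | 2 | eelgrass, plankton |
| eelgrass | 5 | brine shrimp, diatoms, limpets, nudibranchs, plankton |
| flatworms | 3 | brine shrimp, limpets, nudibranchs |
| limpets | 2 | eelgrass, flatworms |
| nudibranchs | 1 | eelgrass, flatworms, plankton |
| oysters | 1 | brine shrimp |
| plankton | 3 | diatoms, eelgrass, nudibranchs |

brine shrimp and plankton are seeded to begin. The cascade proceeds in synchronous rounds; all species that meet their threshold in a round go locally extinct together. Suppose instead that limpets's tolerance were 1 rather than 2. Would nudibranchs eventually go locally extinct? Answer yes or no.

yes

With limpets's tolerance at 1:
Round 1 — brine shrimp, plankton go locally extinct (initial).
Round 2 — checking thresholds:
  diatoms: 1 of 2 neighbours < 2, below threshold.
  eelgrass: 2 of 5 neighbours < 5, below threshold.
  flatworms: 1 of 3 neighbours < 3, below threshold.
  nudibranchs: 1 of 3 neighbours ≥ 1, goes locally extinct.
  oysters: 1 of 1 neighbours ≥ 1, goes locally extinct.
Round 3 — no new extinctions; cascade stops.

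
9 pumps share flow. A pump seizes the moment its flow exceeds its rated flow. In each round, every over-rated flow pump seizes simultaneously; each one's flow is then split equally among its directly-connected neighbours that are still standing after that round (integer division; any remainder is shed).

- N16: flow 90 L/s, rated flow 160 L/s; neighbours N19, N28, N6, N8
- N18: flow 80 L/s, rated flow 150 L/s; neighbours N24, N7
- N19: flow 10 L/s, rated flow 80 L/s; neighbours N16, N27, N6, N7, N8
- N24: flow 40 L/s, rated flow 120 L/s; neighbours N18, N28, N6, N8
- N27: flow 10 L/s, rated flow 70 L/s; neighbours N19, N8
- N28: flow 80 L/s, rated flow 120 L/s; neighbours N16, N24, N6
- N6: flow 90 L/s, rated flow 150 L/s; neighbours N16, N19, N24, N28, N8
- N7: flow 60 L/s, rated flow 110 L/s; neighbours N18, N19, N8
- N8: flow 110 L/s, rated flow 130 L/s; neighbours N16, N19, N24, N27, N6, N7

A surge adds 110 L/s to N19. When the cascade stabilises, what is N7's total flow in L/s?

110

Round 1 — N19 at 120 > 80. N19 seizes.
  N19 sheds 120 L/s to N16, N27, N6, N7, N8: 24 each.
    N16: 90+24 = 114 ≤ 160
    N27: 10+24 = 34 ≤ 70
    N6: 90+24 = 114 ≤ 150
    N7: 60+24 = 84 ≤ 110
    N8: 110+24 = 134 > 130
Round 2 — N8 seizes.
  N8 sheds 134 L/s to N16, N24, N27, N6, N7: 26 each (4 lost).
    N16: 114+26 = 140 ≤ 160
    N24: 40+26 = 66 ≤ 120
    N27: 34+26 = 60 ≤ 70
    N6: 114+26 = 140 ≤ 150
    N7: 84+26 = 110 ≤ 110
No further seizures.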